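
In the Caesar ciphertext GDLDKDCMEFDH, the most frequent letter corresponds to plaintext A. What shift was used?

The most frequent ciphertext letter is D (appears 4 times).
D is position 3; A is position 0.
Shift = 3.

3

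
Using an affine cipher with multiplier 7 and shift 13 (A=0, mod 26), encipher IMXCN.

I(8): 7·8+13=69≡17 → R
M(12): 7·12+13=97≡19 → T
X(23): 7·23+13=174≡18 → S
C(2): 7·2+13=27≡1 → B
N(13): 7·13+13=104≡0 → A

RTSBA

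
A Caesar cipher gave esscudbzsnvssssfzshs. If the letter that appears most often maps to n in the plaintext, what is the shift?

5

The most frequent ciphertext letter is s (appears 9 times).
s is position 18; n is position 13.
Shift = 5.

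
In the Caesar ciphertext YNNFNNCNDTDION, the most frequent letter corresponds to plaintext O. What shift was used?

The most frequent ciphertext letter is N (appears 6 times).
N is position 13; O is position 14.
Shift = -1≡25.

25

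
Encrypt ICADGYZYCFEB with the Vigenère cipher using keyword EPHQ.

Repeat the key across the message: EPHQEPHQEPHQ
I(8)+E(4): 12 → M
C(2)+P(15): 17 → R
A(0)+H(7): 7 → H
D(3)+Q(16): 19 → T
G(6)+E(4): 10 → K
Y(24)+P(15): 39≡13 → N
Z(25)+H(7): 32≡6 → G
Y(24)+Q(16): 40≡14 → O
C(2)+E(4): 6 → G
F(5)+P(15): 20 → U
E(4)+H(7): 11 → L
B(1)+Q(16): 17 → R

MRHTKNGOGULR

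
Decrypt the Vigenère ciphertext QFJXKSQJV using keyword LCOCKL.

FDVVAHFHH

Repeat the key across the ciphertext: LCOCKLLCO
Q(16)−L(11): 5 → F
F(5)−C(2): 3 → D
J(9)−O(14): -5≡21 → V
X(23)−C(2): 21 → V
K(10)−K(10): 0 → A
S(18)−L(11): 7 → H
Q(16)−L(11): 5 → F
J(9)−C(2): 7 → H
V(21)−O(14): 7 → H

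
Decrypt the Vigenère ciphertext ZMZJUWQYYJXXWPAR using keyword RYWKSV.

Repeat the key across the ciphertext: RYWKSVRYWKSVRYWK
Z(25)−R(17): 8 → I
M(12)−Y(24): -12≡14 → O
Z(25)−W(22): 3 → D
J(9)−K(10): -1≡25 → Z
U(20)−S(18): 2 → C
W(22)−V(21): 1 → B
Q(16)−R(17): -1≡25 → Z
Y(24)−Y(24): 0 → A
Y(24)−W(22): 2 → C
J(9)−K(10): -1≡25 → Z
X(23)−S(18): 5 → F
X(23)−V(21): 2 → C
W(22)−R(17): 5 → F
P(15)−Y(24): -9≡17 → R
A(0)−W(22): -22≡4 → E
R(17)−K(10): 7 → H

IODZCBZACZFCFREH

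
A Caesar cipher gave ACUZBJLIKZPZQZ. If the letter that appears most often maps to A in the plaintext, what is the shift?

The most frequent ciphertext letter is Z (appears 4 times).
Z is position 25; A is position 0.
Shift = 25.

25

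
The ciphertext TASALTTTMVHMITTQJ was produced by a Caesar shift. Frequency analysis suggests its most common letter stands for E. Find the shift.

15

The most frequent ciphertext letter is T (appears 6 times).
T is position 19; E is position 4.
Shift = 15.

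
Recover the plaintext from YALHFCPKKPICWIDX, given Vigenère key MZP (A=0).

Repeat the key across the ciphertext: MZPMZPMZPMZPMZPM
Y(24)−M(12): 12 → M
A(0)−Z(25): -25≡1 → B
L(11)−P(15): -4≡22 → W
H(7)−M(12): -5≡21 → V
F(5)−Z(25): -20≡6 → G
C(2)−P(15): -13≡13 → N
P(15)−M(12): 3 → D
K(10)−Z(25): -15≡11 → L
K(10)−P(15): -5≡21 → V
P(15)−M(12): 3 → D
I(8)−Z(25): -17≡9 → J
C(2)−P(15): -13≡13 → N
W(22)−M(12): 10 → K
I(8)−Z(25): -17≡9 → J
D(3)−P(15): -12≡14 → O
X(23)−M(12): 11 → L

MBWVGNDLVDJNKJOL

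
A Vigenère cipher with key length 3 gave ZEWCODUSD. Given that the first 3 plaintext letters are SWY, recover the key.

HIY

Subtract each crib letter from the matching ciphertext letter (mod 26):
Z(25)−S(18)=7 → H
E(4)−W(22)=-18≡8 → I
W(22)−Y(24)=-2≡24 → Y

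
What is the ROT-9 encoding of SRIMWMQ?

BARVFVZ

S(18): 18+9=27≡1 → B
R(17): 17+9=26≡0 → A
I(8): 8+9=17 → R
M(12): 12+9=21 → V
W(22): 22+9=31≡5 → F
M(12): 12+9=21 → V
Q(16): 16+9=25 → Z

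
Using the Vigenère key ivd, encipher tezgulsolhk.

Repeat the key across the message: ivdivdivdiv
t(19)+i(8): 27≡1 → b
e(4)+v(21): 25 → z
z(25)+d(3): 28≡2 → c
g(6)+i(8): 14 → o
u(20)+v(21): 41≡15 → p
l(11)+d(3): 14 → o
s(18)+i(8): 26≡0 → a
o(14)+v(21): 35≡9 → j
l(11)+d(3): 14 → o
h(7)+i(8): 15 → p
k(10)+v(21): 31≡5 → f

bzcopoajopf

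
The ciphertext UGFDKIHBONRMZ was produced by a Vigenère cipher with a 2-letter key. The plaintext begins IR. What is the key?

MP

Subtract each crib letter from the matching ciphertext letter (mod 26):
U(20)−I(8)=12 → M
G(6)−R(17)=-11≡15 → P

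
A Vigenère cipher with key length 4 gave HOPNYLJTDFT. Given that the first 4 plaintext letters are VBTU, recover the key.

MNWT

Subtract each crib letter from the matching ciphertext letter (mod 26):
H(7)−V(21)=-14≡12 → M
O(14)−B(1)=13 → N
P(15)−T(19)=-4≡22 → W
N(13)−U(20)=-7≡19 → T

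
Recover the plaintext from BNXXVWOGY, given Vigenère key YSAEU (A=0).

Repeat the key across the ciphertext: YSAEUYSAE
B(1)−Y(24): -23≡3 → D
N(13)−S(18): -5≡21 → V
X(23)−A(0): 23 → X
X(23)−E(4): 19 → T
V(21)−U(20): 1 → B
W(22)−Y(24): -2≡24 → Y
O(14)−S(18): -4≡22 → W
G(6)−A(0): 6 → G
Y(24)−E(4): 20 → U

DVXTBYWGU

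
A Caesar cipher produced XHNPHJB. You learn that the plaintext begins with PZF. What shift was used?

8

From the crib: X(23)−P(15)=8, so the shift is 8.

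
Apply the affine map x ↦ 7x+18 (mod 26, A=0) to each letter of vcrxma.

jghxys

v(21): 7·21+18=165≡9 → j
c(2): 7·2+18=32≡6 → g
r(17): 7·17+18=137≡7 → h
x(23): 7·23+18=179≡23 → x
m(12): 7·12+18=102≡24 → y
a(0): 7·0+18=18 → s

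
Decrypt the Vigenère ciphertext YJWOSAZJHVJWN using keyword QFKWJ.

IEMSJKUZLMTRD

Repeat the key across the ciphertext: QFKWJQFKWJQFK
Y(24)−Q(16): 8 → I
J(9)−F(5): 4 → E
W(22)−K(10): 12 → M
O(14)−W(22): -8≡18 → S
S(18)−J(9): 9 → J
A(0)−Q(16): -16≡10 → K
Z(25)−F(5): 20 → U
J(9)−K(10): -1≡25 → Z
H(7)−W(22): -15≡11 → L
V(21)−J(9): 12 → M
J(9)−Q(16): -7≡19 → T
W(22)−F(5): 17 → R
N(13)−K(10): 3 → D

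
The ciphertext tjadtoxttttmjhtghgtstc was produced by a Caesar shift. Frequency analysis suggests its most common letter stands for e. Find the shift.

15

The most frequent ciphertext letter is t (appears 9 times).
t is position 19; e is position 4.
Shift = 15.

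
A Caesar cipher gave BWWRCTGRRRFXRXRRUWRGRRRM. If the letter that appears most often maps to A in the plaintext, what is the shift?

The most frequent ciphertext letter is R (appears 11 times).
R is position 17; A is position 0.
Shift = 17.

17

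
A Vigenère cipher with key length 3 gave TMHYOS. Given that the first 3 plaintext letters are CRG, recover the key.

RVB

Subtract each crib letter from the matching ciphertext letter (mod 26):
T(19)−C(2)=17 → R
M(12)−R(17)=-5≡21 → V
H(7)−G(6)=1 → B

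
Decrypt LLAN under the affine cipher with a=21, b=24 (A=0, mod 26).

The inverse of 21 mod 26 is 5, since 21·5=105≡1. Apply D(y)=5·(y−24) mod 26:
L(11): 5·(11−24)=-65≡13 → N
L(11): 5·(11−24)=-65≡13 → N
A(0): 5·(0−24)=-120≡10 → K
N(13): 5·(13−24)=-55≡23 → X

NNKX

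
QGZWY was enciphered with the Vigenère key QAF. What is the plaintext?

Repeat the key across the ciphertext: QAFQA
Q(16)−Q(16): 0 → A
G(6)−A(0): 6 → G
Z(25)−F(5): 20 → U
W(22)−Q(16): 6 → G
Y(24)−A(0): 24 → Y

AGUGY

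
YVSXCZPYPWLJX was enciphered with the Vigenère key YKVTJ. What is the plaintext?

Repeat the key across the ciphertext: YKVTJYKVTJYKV
Y(24)−Y(24): 0 → A
V(21)−K(10): 11 → L
S(18)−V(21): -3≡23 → X
X(23)−T(19): 4 → E
C(2)−J(9): -7≡19 → T
Z(25)−Y(24): 1 → B
P(15)−K(10): 5 → F
Y(24)−V(21): 3 → D
P(15)−T(19): -4≡22 → W
W(22)−J(9): 13 → N
L(11)−Y(24): -13≡13 → N
J(9)−K(10): -1≡25 → Z
X(23)−V(21): 2 → C

ALXETBFDWNNZC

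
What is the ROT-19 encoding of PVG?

IOZ

P(15): 15+19=34≡8 → I
V(21): 21+19=40≡14 → O
G(6): 6+19=25 → Z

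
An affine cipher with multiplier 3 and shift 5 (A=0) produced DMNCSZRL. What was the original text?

ILUZNYEC

The inverse of 3 mod 26 is 9, since 3·9=27≡1. Apply D(y)=9·(y−5) mod 26:
D(3): 9·(3−5)=-18≡8 → I
M(12): 9·(12−5)=63≡11 → L
N(13): 9·(13−5)=72≡20 → U
C(2): 9·(2−5)=-27≡25 → Z
S(18): 9·(18−5)=117≡13 → N
Z(25): 9·(25−5)=180≡24 → Y
R(17): 9·(17−5)=108≡4 → E
L(11): 9·(11−5)=54≡2 → C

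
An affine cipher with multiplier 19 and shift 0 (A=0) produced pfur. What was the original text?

jdmf

The inverse of 19 mod 26 is 11, since 19·11=209≡1. Apply D(y)=11·(y−0) mod 26:
p(15): 11·(15−0)=165≡9 → j
f(5): 11·(5−0)=55≡3 → d
u(20): 11·(20−0)=220≡12 → m
r(17): 11·(17−0)=187≡5 → f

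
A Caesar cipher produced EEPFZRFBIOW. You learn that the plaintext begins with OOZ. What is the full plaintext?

OOZPJBPLSYG

From the crib: E(4)−O(14)=-10≡16, so the shift is 16.
Subtract 16 from each ciphertext letter:
E(4): 4−16=-12≡14 → O
E(4): 4−16=-12≡14 → O
P(15): 15−16=-1≡25 → Z
F(5): 5−16=-11≡15 → P
Z(25): 25−16=9 → J
R(17): 17−16=1 → B
F(5): 5−16=-11≡15 → P
B(1): 1−16=-15≡11 → L
I(8): 8−16=-8≡18 → S
O(14): 14−16=-2≡24 → Y
W(22): 22−16=6 → G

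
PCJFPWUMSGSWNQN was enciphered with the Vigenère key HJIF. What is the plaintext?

ITBAINMHLXKRGHF

Repeat the key across the ciphertext: HJIFHJIFHJIFHJI
P(15)−H(7): 8 → I
C(2)−J(9): -7≡19 → T
J(9)−I(8): 1 → B
F(5)−F(5): 0 → A
P(15)−H(7): 8 → I
W(22)−J(9): 13 → N
U(20)−I(8): 12 → M
M(12)−F(5): 7 → H
S(18)−H(7): 11 → L
G(6)−J(9): -3≡23 → X
S(18)−I(8): 10 → K
W(22)−F(5): 17 → R
N(13)−H(7): 6 → G
Q(16)−J(9): 7 → H
N(13)−I(8): 5 → F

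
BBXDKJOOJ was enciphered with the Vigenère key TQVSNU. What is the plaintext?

Repeat the key across the ciphertext: TQVSNUTQV
B(1)−T(19): -18≡8 → I
B(1)−Q(16): -15≡11 → L
X(23)−V(21): 2 → C
D(3)−S(18): -15≡11 → L
K(10)−N(13): -3≡23 → X
J(9)−U(20): -11≡15 → P
O(14)−T(19): -5≡21 → V
O(14)−Q(16): -2≡24 → Y
J(9)−V(21): -12≡14 → O

ILCLXPVYO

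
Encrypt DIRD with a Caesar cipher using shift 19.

D(3): 3+19=22 → W
I(8): 8+19=27≡1 → B
R(17): 17+19=36≡10 → K
D(3): 3+19=22 → W

WBKW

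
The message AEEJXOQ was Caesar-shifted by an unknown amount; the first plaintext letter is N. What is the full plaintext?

NRRWKBD

From the crib: A(0)−N(13)=-13≡13, so the shift is 13.
Subtract 13 from each ciphertext letter:
A(0): 0−13=-13≡13 → N
E(4): 4−13=-9≡17 → R
E(4): 4−13=-9≡17 → R
J(9): 9−13=-4≡22 → W
X(23): 23−13=10 → K
O(14): 14−13=1 → B
Q(16): 16−13=3 → D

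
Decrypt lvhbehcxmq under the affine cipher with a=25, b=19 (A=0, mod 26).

iymspmrwhd

The inverse of 25 mod 26 is 25, since 25·25=625≡1. Apply D(y)=25·(y−19) mod 26:
l(11): 25·(11−19)=-200≡8 → i
v(21): 25·(21−19)=50≡24 → y
h(7): 25·(7−19)=-300≡12 → m
b(1): 25·(1−19)=-450≡18 → s
e(4): 25·(4−19)=-375≡15 → p
h(7): 25·(7−19)=-300≡12 → m
c(2): 25·(2−19)=-425≡17 → r
x(23): 25·(23−19)=100≡22 → w
m(12): 25·(12−19)=-175≡7 → h
q(16): 25·(16−19)=-75≡3 → d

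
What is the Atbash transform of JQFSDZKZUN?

QJUHWAPAFM

J(9) → Q(16)
Q(16) → J(9)
F(5) → U(20)
S(18) → H(7)
D(3) → W(22)
Z(25) → A(0)
K(10) → P(15)
Z(25) → A(0)
U(20) → F(5)
N(13) → M(12)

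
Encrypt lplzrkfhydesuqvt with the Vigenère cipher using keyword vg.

Repeat the key across the message: vgvgvgvgvgvgvgvg
l(11)+v(21): 32≡6 → g
p(15)+g(6): 21 → v
l(11)+v(21): 32≡6 → g
z(25)+g(6): 31≡5 → f
r(17)+v(21): 38≡12 → m
k(10)+g(6): 16 → q
f(5)+v(21): 26≡0 → a
h(7)+g(6): 13 → n
y(24)+v(21): 45≡19 → t
d(3)+g(6): 9 → j
e(4)+v(21): 25 → z
s(18)+g(6): 24 → y
u(20)+v(21): 41≡15 → p
q(16)+g(6): 22 → w
v(21)+v(21): 42≡16 → q
t(19)+g(6): 25 → z

gvgfmqantjzypwqz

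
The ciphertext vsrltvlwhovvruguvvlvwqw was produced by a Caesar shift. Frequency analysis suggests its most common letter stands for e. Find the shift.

17

The most frequent ciphertext letter is v (appears 7 times).
v is position 21; e is position 4.
Shift = 17.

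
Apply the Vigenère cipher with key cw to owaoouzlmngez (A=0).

qsckqqbhojiab

Repeat the key across the message: cwcwcwcwcwcwc
o(14)+c(2): 16 → q
w(22)+w(22): 44≡18 → s
a(0)+c(2): 2 → c
o(14)+w(22): 36≡10 → k
o(14)+c(2): 16 → q
u(20)+w(22): 42≡16 → q
z(25)+c(2): 27≡1 → b
l(11)+w(22): 33≡7 → h
m(12)+c(2): 14 → o
n(13)+w(22): 35≡9 → j
g(6)+c(2): 8 → i
e(4)+w(22): 26≡0 → a
z(25)+c(2): 27≡1 → b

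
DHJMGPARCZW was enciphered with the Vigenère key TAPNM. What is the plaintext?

Repeat the key across the ciphertext: TAPNMTAPNMT
D(3)−T(19): -16≡10 → K
H(7)−A(0): 7 → H
J(9)−P(15): -6≡20 → U
M(12)−N(13): -1≡25 → Z
G(6)−M(12): -6≡20 → U
P(15)−T(19): -4≡22 → W
A(0)−A(0): 0 → A
R(17)−P(15): 2 → C
C(2)−N(13): -11≡15 → P
Z(25)−M(12): 13 → N
W(22)−T(19): 3 → D

KHUZUWACPND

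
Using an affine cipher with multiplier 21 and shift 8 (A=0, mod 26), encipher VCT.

V(21): 21·21+8=449≡7 → H
C(2): 21·2+8=50≡24 → Y
T(19): 21·19+8=407≡17 → R

HYR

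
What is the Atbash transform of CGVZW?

C(2) → X(23)
G(6) → T(19)
V(21) → E(4)
Z(25) → A(0)
W(22) → D(3)

XTEAD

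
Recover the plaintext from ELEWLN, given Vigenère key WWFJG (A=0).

Repeat the key across the ciphertext: WWFJGW
E(4)−W(22): -18≡8 → I
L(11)−W(22): -11≡15 → P
E(4)−F(5): -1≡25 → Z
W(22)−J(9): 13 → N
L(11)−G(6): 5 → F
N(13)−W(22): -9≡17 → R

IPZNFR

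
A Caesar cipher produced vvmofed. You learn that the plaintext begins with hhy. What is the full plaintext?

hhyarqp

From the crib: v(21)−h(7)=14, so the shift is 14.
Subtract 14 from each ciphertext letter:
v(21): 21−14=7 → h
v(21): 21−14=7 → h
m(12): 12−14=-2≡24 → y
o(14): 14−14=0 → a
f(5): 5−14=-9≡17 → r
e(4): 4−14=-10≡16 → q
d(3): 3−14=-11≡15 → p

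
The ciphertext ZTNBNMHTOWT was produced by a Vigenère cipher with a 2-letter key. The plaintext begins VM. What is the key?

EH

Subtract each crib letter from the matching ciphertext letter (mod 26):
Z(25)−V(21)=4 → E
T(19)−M(12)=7 → H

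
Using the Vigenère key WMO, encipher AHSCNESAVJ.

WTGYZSOMJF

Repeat the key across the message: WMOWMOWMOW
A(0)+W(22): 22 → W
H(7)+M(12): 19 → T
S(18)+O(14): 32≡6 → G
C(2)+W(22): 24 → Y
N(13)+M(12): 25 → Z
E(4)+O(14): 18 → S
S(18)+W(22): 40≡14 → O
A(0)+M(12): 12 → M
V(21)+O(14): 35≡9 → J
J(9)+W(22): 31≡5 → F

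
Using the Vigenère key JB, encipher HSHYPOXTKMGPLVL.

Repeat the key across the message: JBJBJBJBJBJBJBJ
H(7)+J(9): 16 → Q
S(18)+B(1): 19 → T
H(7)+J(9): 16 → Q
Y(24)+B(1): 25 → Z
P(15)+J(9): 24 → Y
O(14)+B(1): 15 → P
X(23)+J(9): 32≡6 → G
T(19)+B(1): 20 → U
K(10)+J(9): 19 → T
M(12)+B(1): 13 → N
G(6)+J(9): 15 → P
P(15)+B(1): 16 → Q
L(11)+J(9): 20 → U
V(21)+B(1): 22 → W
L(11)+J(9): 20 → U

QTQZYPGUTNPQUWU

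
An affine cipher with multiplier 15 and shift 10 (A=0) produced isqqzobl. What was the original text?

meqqbcph

The inverse of 15 mod 26 is 7, since 15·7=105≡1. Apply D(y)=7·(y−10) mod 26:
i(8): 7·(8−10)=-14≡12 → m
s(18): 7·(18−10)=56≡4 → e
q(16): 7·(16−10)=42≡16 → q
q(16): 7·(16−10)=42≡16 → q
z(25): 7·(25−10)=105≡1 → b
o(14): 7·(14−10)=28≡2 → c
b(1): 7·(1−10)=-63≡15 → p
l(11): 7·(11−10)=7 → h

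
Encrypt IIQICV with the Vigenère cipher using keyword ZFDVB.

Repeat the key across the message: ZFDVBZ
I(8)+Z(25): 33≡7 → H
I(8)+F(5): 13 → N
Q(16)+D(3): 19 → T
I(8)+V(21): 29≡3 → D
C(2)+B(1): 3 → D
V(21)+Z(25): 46≡20 → U

HNTDDU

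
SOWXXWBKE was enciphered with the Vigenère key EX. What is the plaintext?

ORSATZXNA

Repeat the key across the ciphertext: EXEXEXEXE
S(18)−E(4): 14 → O
O(14)−X(23): -9≡17 → R
W(22)−E(4): 18 → S
X(23)−X(23): 0 → A
X(23)−E(4): 19 → T
W(22)−X(23): -1≡25 → Z
B(1)−E(4): -3≡23 → X
K(10)−X(23): -13≡13 → N
E(4)−E(4): 0 → A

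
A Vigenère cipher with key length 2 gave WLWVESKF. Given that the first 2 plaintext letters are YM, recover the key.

Subtract each crib letter from the matching ciphertext letter (mod 26):
W(22)−Y(24)=-2≡24 → Y
L(11)−M(12)=-1≡25 → Z

YZ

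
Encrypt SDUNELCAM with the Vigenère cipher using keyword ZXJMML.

Repeat the key across the message: ZXJMMLZXJ
S(18)+Z(25): 43≡17 → R
D(3)+X(23): 26≡0 → A
U(20)+J(9): 29≡3 → D
N(13)+M(12): 25 → Z
E(4)+M(12): 16 → Q
L(11)+L(11): 22 → W
C(2)+Z(25): 27≡1 → B
A(0)+X(23): 23 → X
M(12)+J(9): 21 → V

RADZQWBXV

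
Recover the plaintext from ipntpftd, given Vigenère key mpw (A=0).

warhajho

Repeat the key across the ciphertext: mpwmpwmp
i(8)−m(12): -4≡22 → w
p(15)−p(15): 0 → a
n(13)−w(22): -9≡17 → r
t(19)−m(12): 7 → h
p(15)−p(15): 0 → a
f(5)−w(22): -17≡9 → j
t(19)−m(12): 7 → h
d(3)−p(15): -12≡14 → o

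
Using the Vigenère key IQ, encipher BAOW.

Repeat the key across the message: IQIQ
B(1)+I(8): 9 → J
A(0)+Q(16): 16 → Q
O(14)+I(8): 22 → W
W(22)+Q(16): 38≡12 → M

JQWM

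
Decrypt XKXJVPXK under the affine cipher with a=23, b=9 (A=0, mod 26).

The inverse of 23 mod 26 is 17, since 23·17=391≡1. Apply D(y)=17·(y−9) mod 26:
X(23): 17·(23−9)=238≡4 → E
K(10): 17·(10−9)=17 → R
X(23): 17·(23−9)=238≡4 → E
J(9): 17·(9−9)=0 → A
V(21): 17·(21−9)=204≡22 → W
P(15): 17·(15−9)=102≡24 → Y
X(23): 17·(23−9)=238≡4 → E
K(10): 17·(10−9)=17 → R

EREAWYER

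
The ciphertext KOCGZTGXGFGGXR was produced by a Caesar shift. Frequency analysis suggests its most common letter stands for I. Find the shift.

The most frequent ciphertext letter is G (appears 5 times).
G is position 6; I is position 8.
Shift = -2≡24.

24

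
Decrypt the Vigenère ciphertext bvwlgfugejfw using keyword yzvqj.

Repeat the key across the ciphertext: yzvqjyzvqjyz
b(1)−y(24): -23≡3 → d
v(21)−z(25): -4≡22 → w
w(22)−v(21): 1 → b
l(11)−q(16): -5≡21 → v
g(6)−j(9): -3≡23 → x
f(5)−y(24): -19≡7 → h
u(20)−z(25): -5≡21 → v
g(6)−v(21): -15≡11 → l
e(4)−q(16): -12≡14 → o
j(9)−j(9): 0 → a
f(5)−y(24): -19≡7 → h
w(22)−z(25): -3≡23 → x

dwbvxhvloahx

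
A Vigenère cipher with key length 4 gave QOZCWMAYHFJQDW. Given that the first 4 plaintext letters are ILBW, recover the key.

IDYG

Subtract each crib letter from the matching ciphertext letter (mod 26):
Q(16)−I(8)=8 → I
O(14)−L(11)=3 → D
Z(25)−B(1)=24 → Y
C(2)−W(22)=-20≡6 → G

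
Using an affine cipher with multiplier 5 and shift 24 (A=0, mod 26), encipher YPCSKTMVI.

Y(24): 5·24+24=144≡14 → O
P(15): 5·15+24=99≡21 → V
C(2): 5·2+24=34≡8 → I
S(18): 5·18+24=114≡10 → K
K(10): 5·10+24=74≡22 → W
T(19): 5·19+24=119≡15 → P
M(12): 5·12+24=84≡6 → G
V(21): 5·21+24=129≡25 → Z
I(8): 5·8+24=64≡12 → M

OVIKWPGZM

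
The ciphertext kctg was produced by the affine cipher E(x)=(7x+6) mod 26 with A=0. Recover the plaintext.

isna

The inverse of 7 mod 26 is 15, since 7·15=105≡1. Apply D(y)=15·(y−6) mod 26:
k(10): 15·(10−6)=60≡8 → i
c(2): 15·(2−6)=-60≡18 → s
t(19): 15·(19−6)=195≡13 → n
g(6): 15·(6−6)=0 → a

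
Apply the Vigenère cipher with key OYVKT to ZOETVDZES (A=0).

NMZDORXZC

Repeat the key across the message: OYVKTOYVK
Z(25)+O(14): 39≡13 → N
O(14)+Y(24): 38≡12 → M
E(4)+V(21): 25 → Z
T(19)+K(10): 29≡3 → D
V(21)+T(19): 40≡14 → O
D(3)+O(14): 17 → R
Z(25)+Y(24): 49≡23 → X
E(4)+V(21): 25 → Z
S(18)+K(10): 28≡2 → C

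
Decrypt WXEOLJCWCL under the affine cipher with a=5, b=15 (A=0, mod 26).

RMDFUENRNU

The inverse of 5 mod 26 is 21, since 5·21=105≡1. Apply D(y)=21·(y−15) mod 26:
W(22): 21·(22−15)=147≡17 → R
X(23): 21·(23−15)=168≡12 → M
E(4): 21·(4−15)=-231≡3 → D
O(14): 21·(14−15)=-21≡5 → F
L(11): 21·(11−15)=-84≡20 → U
J(9): 21·(9−15)=-126≡4 → E
C(2): 21·(2−15)=-273≡13 → N
W(22): 21·(22−15)=147≡17 → R
C(2): 21·(2−15)=-273≡13 → N
L(11): 21·(11−15)=-84≡20 → U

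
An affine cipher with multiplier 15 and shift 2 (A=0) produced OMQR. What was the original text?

GSUB

The inverse of 15 mod 26 is 7, since 15·7=105≡1. Apply D(y)=7·(y−2) mod 26:
O(14): 7·(14−2)=84≡6 → G
M(12): 7·(12−2)=70≡18 → S
Q(16): 7·(16−2)=98≡20 → U
R(17): 7·(17−2)=105≡1 → B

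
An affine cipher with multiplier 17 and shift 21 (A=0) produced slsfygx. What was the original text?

The inverse of 17 mod 26 is 23, since 17·23=391≡1. Apply D(y)=23·(y−21) mod 26:
s(18): 23·(18−21)=-69≡9 → j
l(11): 23·(11−21)=-230≡4 → e
s(18): 23·(18−21)=-69≡9 → j
f(5): 23·(5−21)=-368≡22 → w
y(24): 23·(24−21)=69≡17 → r
g(6): 23·(6−21)=-345≡19 → t
x(23): 23·(23−21)=46≡20 → u

jejwrtu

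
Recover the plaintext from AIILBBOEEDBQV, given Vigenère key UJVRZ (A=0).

Repeat the key across the ciphertext: UJVRZUJVRZUJV
A(0)−U(20): -20≡6 → G
I(8)−J(9): -1≡25 → Z
I(8)−V(21): -13≡13 → N
L(11)−R(17): -6≡20 → U
B(1)−Z(25): -24≡2 → C
B(1)−U(20): -19≡7 → H
O(14)−J(9): 5 → F
E(4)−V(21): -17≡9 → J
E(4)−R(17): -13≡13 → N
D(3)−Z(25): -22≡4 → E
B(1)−U(20): -19≡7 → H
Q(16)−J(9): 7 → H
V(21)−V(21): 0 → A

GZNUCHFJNEHHA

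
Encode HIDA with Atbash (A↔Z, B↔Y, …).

H(7) → S(18)
I(8) → R(17)
D(3) → W(22)
A(0) → Z(25)

SRWZ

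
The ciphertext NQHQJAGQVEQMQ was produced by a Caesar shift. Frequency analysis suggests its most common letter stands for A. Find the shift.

The most frequent ciphertext letter is Q (appears 5 times).
Q is position 16; A is position 0.
Shift = 16.

16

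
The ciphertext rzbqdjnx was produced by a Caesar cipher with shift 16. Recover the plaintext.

r(17): 17−16=1 → b
z(25): 25−16=9 → j
b(1): 1−16=-15≡11 → l
q(16): 16−16=0 → a
d(3): 3−16=-13≡13 → n
j(9): 9−16=-7≡19 → t
n(13): 13−16=-3≡23 → x
x(23): 23−16=7 → h

bjlantxh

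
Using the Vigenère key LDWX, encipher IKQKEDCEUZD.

Repeat the key across the message: LDWXLDWXLDW
I(8)+L(11): 19 → T
K(10)+D(3): 13 → N
Q(16)+W(22): 38≡12 → M
K(10)+X(23): 33≡7 → H
E(4)+L(11): 15 → P
D(3)+D(3): 6 → G
C(2)+W(22): 24 → Y
E(4)+X(23): 27≡1 → B
U(20)+L(11): 31≡5 → F
Z(25)+D(3): 28≡2 → C
D(3)+W(22): 25 → Z

TNMHPGYBFCZ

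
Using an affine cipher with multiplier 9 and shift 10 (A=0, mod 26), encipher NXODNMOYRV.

XJGLXOGSHR

N(13): 9·13+10=127≡23 → X
X(23): 9·23+10=217≡9 → J
O(14): 9·14+10=136≡6 → G
D(3): 9·3+10=37≡11 → L
N(13): 9·13+10=127≡23 → X
M(12): 9·12+10=118≡14 → O
O(14): 9·14+10=136≡6 → G
Y(24): 9·24+10=226≡18 → S
R(17): 9·17+10=163≡7 → H
V(21): 9·21+10=199≡17 → R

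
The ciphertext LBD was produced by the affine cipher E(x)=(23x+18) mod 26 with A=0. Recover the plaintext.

The inverse of 23 mod 26 is 17, since 23·17=391≡1. Apply D(y)=17·(y−18) mod 26:
L(11): 17·(11−18)=-119≡11 → L
B(1): 17·(1−18)=-289≡23 → X
D(3): 17·(3−18)=-255≡5 → F

LXF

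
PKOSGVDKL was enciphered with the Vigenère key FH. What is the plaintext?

Repeat the key across the ciphertext: FHFHFHFHF
P(15)−F(5): 10 → K
K(10)−H(7): 3 → D
O(14)−F(5): 9 → J
S(18)−H(7): 11 → L
G(6)−F(5): 1 → B
V(21)−H(7): 14 → O
D(3)−F(5): -2≡24 → Y
K(10)−H(7): 3 → D
L(11)−F(5): 6 → G

KDJLBOYDG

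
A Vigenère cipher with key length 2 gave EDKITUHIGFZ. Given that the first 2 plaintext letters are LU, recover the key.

Subtract each crib letter from the matching ciphertext letter (mod 26):
E(4)−L(11)=-7≡19 → T
D(3)−U(20)=-17≡9 → J

TJ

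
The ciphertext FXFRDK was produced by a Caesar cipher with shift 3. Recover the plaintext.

CUCOAH

F(5): 5−3=2 → C
X(23): 23−3=20 → U
F(5): 5−3=2 → C
R(17): 17−3=14 → O
D(3): 3−3=0 → A
K(10): 10−3=7 → H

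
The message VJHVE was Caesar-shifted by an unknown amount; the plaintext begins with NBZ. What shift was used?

From the crib: V(21)−N(13)=8, so the shift is 8.

8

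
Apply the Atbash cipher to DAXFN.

WZCUM

D(3) → W(22)
A(0) → Z(25)
X(23) → C(2)
F(5) → U(20)
N(13) → M(12)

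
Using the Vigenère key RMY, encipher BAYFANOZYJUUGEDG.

Repeat the key across the message: RMYRMYRMYRMYRMYR
B(1)+R(17): 18 → S
A(0)+M(12): 12 → M
Y(24)+Y(24): 48≡22 → W
F(5)+R(17): 22 → W
A(0)+M(12): 12 → M
N(13)+Y(24): 37≡11 → L
O(14)+R(17): 31≡5 → F
Z(25)+M(12): 37≡11 → L
Y(24)+Y(24): 48≡22 → W
J(9)+R(17): 26≡0 → A
U(20)+M(12): 32≡6 → G
U(20)+Y(24): 44≡18 → S
G(6)+R(17): 23 → X
E(4)+M(12): 16 → Q
D(3)+Y(24): 27≡1 → B
G(6)+R(17): 23 → X

SMWWMLFLWAGSXQBX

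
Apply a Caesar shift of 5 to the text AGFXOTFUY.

FLKCTYKZD

A(0): 0+5=5 → F
G(6): 6+5=11 → L
F(5): 5+5=10 → K
X(23): 23+5=28≡2 → C
O(14): 14+5=19 → T
T(19): 19+5=24 → Y
F(5): 5+5=10 → K
U(20): 20+5=25 → Z
Y(24): 24+5=29≡3 → D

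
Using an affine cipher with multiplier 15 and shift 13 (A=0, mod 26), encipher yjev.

y(24): 15·24+13=373≡9 → j
j(9): 15·9+13=148≡18 → s
e(4): 15·4+13=73≡21 → v
v(21): 15·21+13=328≡16 → q

jsvq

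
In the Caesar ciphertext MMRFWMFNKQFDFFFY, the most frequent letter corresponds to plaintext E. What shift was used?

1

The most frequent ciphertext letter is F (appears 6 times).
F is position 5; E is position 4.
Shift = 1.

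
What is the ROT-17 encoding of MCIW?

M(12): 12+17=29≡3 → D
C(2): 2+17=19 → T
I(8): 8+17=25 → Z
W(22): 22+17=39≡13 → N

DTZN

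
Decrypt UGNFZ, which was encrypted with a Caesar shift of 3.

RDKCW

U(20): 20−3=17 → R
G(6): 6−3=3 → D
N(13): 13−3=10 → K
F(5): 5−3=2 → C
Z(25): 25−3=22 → W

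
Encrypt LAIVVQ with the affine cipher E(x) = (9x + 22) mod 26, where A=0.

RWQDDK

L(11): 9·11+22=121≡17 → R
A(0): 9·0+22=22 → W
I(8): 9·8+22=94≡16 → Q
V(21): 9·21+22=211≡3 → D
V(21): 9·21+22=211≡3 → D
Q(16): 9·16+22=166≡10 → K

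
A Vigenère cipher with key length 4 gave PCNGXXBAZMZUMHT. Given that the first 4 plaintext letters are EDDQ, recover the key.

Subtract each crib letter from the matching ciphertext letter (mod 26):
P(15)−E(4)=11 → L
C(2)−D(3)=-1≡25 → Z
N(13)−D(3)=10 → K
G(6)−Q(16)=-10≡16 → Q

LZKQ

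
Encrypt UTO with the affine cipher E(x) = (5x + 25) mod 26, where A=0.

VQR

U(20): 5·20+25=125≡21 → V
T(19): 5·19+25=120≡16 → Q
O(14): 5·14+25=95≡17 → R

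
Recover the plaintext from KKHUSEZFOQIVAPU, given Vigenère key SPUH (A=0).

SVNNAPFYWBOOIAA

Repeat the key across the ciphertext: SPUHSPUHSPUHSPU
K(10)−S(18): -8≡18 → S
K(10)−P(15): -5≡21 → V
H(7)−U(20): -13≡13 → N
U(20)−H(7): 13 → N
S(18)−S(18): 0 → A
E(4)−P(15): -11≡15 → P
Z(25)−U(20): 5 → F
F(5)−H(7): -2≡24 → Y
O(14)−S(18): -4≡22 → W
Q(16)−P(15): 1 → B
I(8)−U(20): -12≡14 → O
V(21)−H(7): 14 → O
A(0)−S(18): -18≡8 → I
P(15)−P(15): 0 → A
U(20)−U(20): 0 → A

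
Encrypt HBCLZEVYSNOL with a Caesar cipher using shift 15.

H(7): 7+15=22 → W
B(1): 1+15=16 → Q
C(2): 2+15=17 → R
L(11): 11+15=26≡0 → A
Z(25): 25+15=40≡14 → O
E(4): 4+15=19 → T
V(21): 21+15=36≡10 → K
Y(24): 24+15=39≡13 → N
S(18): 18+15=33≡7 → H
N(13): 13+15=28≡2 → C
O(14): 14+15=29≡3 → D
L(11): 11+15=26≡0 → A

WQRAOTKNHCDA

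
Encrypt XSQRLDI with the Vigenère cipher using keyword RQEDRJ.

OIUUCMZ

Repeat the key across the message: RQEDRJR
X(23)+R(17): 40≡14 → O
S(18)+Q(16): 34≡8 → I
Q(16)+E(4): 20 → U
R(17)+D(3): 20 → U
L(11)+R(17): 28≡2 → C
D(3)+J(9): 12 → M
I(8)+R(17): 25 → Z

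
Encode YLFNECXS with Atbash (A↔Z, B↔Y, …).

BOUMVXCH

Y(24) → B(1)
L(11) → O(14)
F(5) → U(20)
N(13) → M(12)
E(4) → V(21)
C(2) → X(23)
X(23) → C(2)
S(18) → H(7)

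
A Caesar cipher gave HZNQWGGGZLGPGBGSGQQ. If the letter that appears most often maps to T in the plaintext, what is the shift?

13

The most frequent ciphertext letter is G (appears 7 times).
G is position 6; T is position 19.
Shift = -13≡13.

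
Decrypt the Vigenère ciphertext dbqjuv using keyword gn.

Repeat the key across the ciphertext: gngngn
d(3)−g(6): -3≡23 → x
b(1)−n(13): -12≡14 → o
q(16)−g(6): 10 → k
j(9)−n(13): -4≡22 → w
u(20)−g(6): 14 → o
v(21)−n(13): 8 → i

xokwoi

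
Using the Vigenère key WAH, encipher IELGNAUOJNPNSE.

EESCNHQOQJPUOE

Repeat the key across the message: WAHWAHWAHWAHWA
I(8)+W(22): 30≡4 → E
E(4)+A(0): 4 → E
L(11)+H(7): 18 → S
G(6)+W(22): 28≡2 → C
N(13)+A(0): 13 → N
A(0)+H(7): 7 → H
U(20)+W(22): 42≡16 → Q
O(14)+A(0): 14 → O
J(9)+H(7): 16 → Q
N(13)+W(22): 35≡9 → J
P(15)+A(0): 15 → P
N(13)+H(7): 20 → U
S(18)+W(22): 40≡14 → O
E(4)+A(0): 4 → E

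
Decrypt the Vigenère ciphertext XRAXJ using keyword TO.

EDHJQ

Repeat the key across the ciphertext: TOTOT
X(23)−T(19): 4 → E
R(17)−O(14): 3 → D
A(0)−T(19): -19≡7 → H
X(23)−O(14): 9 → J
J(9)−T(19): -10≡16 → Q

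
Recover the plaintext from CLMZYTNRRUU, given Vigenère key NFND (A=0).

Repeat the key across the ciphertext: NFNDNFNDNFN
C(2)−N(13): -11≡15 → P
L(11)−F(5): 6 → G
M(12)−N(13): -1≡25 → Z
Z(25)−D(3): 22 → W
Y(24)−N(13): 11 → L
T(19)−F(5): 14 → O
N(13)−N(13): 0 → A
R(17)−D(3): 14 → O
R(17)−N(13): 4 → E
U(20)−F(5): 15 → P
U(20)−N(13): 7 → H

PGZWLOAOEPH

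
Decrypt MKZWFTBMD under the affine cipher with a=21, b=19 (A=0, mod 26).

RHEPIAORY

The inverse of 21 mod 26 is 5, since 21·5=105≡1. Apply D(y)=5·(y−19) mod 26:
M(12): 5·(12−19)=-35≡17 → R
K(10): 5·(10−19)=-45≡7 → H
Z(25): 5·(25−19)=30≡4 → E
W(22): 5·(22−19)=15 → P
F(5): 5·(5−19)=-70≡8 → I
T(19): 5·(19−19)=0 → A
B(1): 5·(1−19)=-90≡14 → O
M(12): 5·(12−19)=-35≡17 → R
D(3): 5·(3−19)=-80≡24 → Y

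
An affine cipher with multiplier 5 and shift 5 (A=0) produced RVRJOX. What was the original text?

The inverse of 5 mod 26 is 21, since 5·21=105≡1. Apply D(y)=21·(y−5) mod 26:
R(17): 21·(17−5)=252≡18 → S
V(21): 21·(21−5)=336≡24 → Y
R(17): 21·(17−5)=252≡18 → S
J(9): 21·(9−5)=84≡6 → G
O(14): 21·(14−5)=189≡7 → H
X(23): 21·(23−5)=378≡14 → O

SYSGHO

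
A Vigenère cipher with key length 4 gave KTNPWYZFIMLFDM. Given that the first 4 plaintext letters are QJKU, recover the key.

Subtract each crib letter from the matching ciphertext letter (mod 26):
K(10)−Q(16)=-6≡20 → U
T(19)−J(9)=10 → K
N(13)−K(10)=3 → D
P(15)−U(20)=-5≡21 → V

UKDV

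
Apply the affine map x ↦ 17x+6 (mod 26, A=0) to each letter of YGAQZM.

Y(24): 17·24+6=414≡24 → Y
G(6): 17·6+6=108≡4 → E
A(0): 17·0+6=6 → G
Q(16): 17·16+6=278≡18 → S
Z(25): 17·25+6=431≡15 → P
M(12): 17·12+6=210≡2 → C

YEGSPC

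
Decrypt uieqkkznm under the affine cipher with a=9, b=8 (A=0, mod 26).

kaoyggzpm

The inverse of 9 mod 26 is 3, since 9·3=27≡1. Apply D(y)=3·(y−8) mod 26:
u(20): 3·(20−8)=36≡10 → k
i(8): 3·(8−8)=0 → a
e(4): 3·(4−8)=-12≡14 → o
q(16): 3·(16−8)=24 → y
k(10): 3·(10−8)=6 → g
k(10): 3·(10−8)=6 → g
z(25): 3·(25−8)=51≡25 → z
n(13): 3·(13−8)=15 → p
m(12): 3·(12−8)=12 → m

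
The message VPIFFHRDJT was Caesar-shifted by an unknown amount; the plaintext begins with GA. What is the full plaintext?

From the crib: V(21)−G(6)=15, so the shift is 15.
Subtract 15 from each ciphertext letter:
V(21): 21−15=6 → G
P(15): 15−15=0 → A
I(8): 8−15=-7≡19 → T
F(5): 5−15=-10≡16 → Q
F(5): 5−15=-10≡16 → Q
H(7): 7−15=-8≡18 → S
R(17): 17−15=2 → C
D(3): 3−15=-12≡14 → O
J(9): 9−15=-6≡20 → U
T(19): 19−15=4 → E

GATQQSCOUE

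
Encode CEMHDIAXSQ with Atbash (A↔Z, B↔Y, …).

XVNSWRZCHJ

C(2) → X(23)
E(4) → V(21)
M(12) → N(13)
H(7) → S(18)
D(3) → W(22)
I(8) → R(17)
A(0) → Z(25)
X(23) → C(2)
S(18) → H(7)
Q(16) → J(9)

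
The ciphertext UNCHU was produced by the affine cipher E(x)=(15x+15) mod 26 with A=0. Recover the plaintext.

JMNWJ

The inverse of 15 mod 26 is 7, since 15·7=105≡1. Apply D(y)=7·(y−15) mod 26:
U(20): 7·(20−15)=35≡9 → J
N(13): 7·(13−15)=-14≡12 → M
C(2): 7·(2−15)=-91≡13 → N
H(7): 7·(7−15)=-56≡22 → W
U(20): 7·(20−15)=35≡9 → J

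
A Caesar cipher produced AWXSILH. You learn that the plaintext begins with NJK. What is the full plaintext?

NJKFVYU

From the crib: A(0)−N(13)=-13≡13, so the shift is 13.
Subtract 13 from each ciphertext letter:
A(0): 0−13=-13≡13 → N
W(22): 22−13=9 → J
X(23): 23−13=10 → K
S(18): 18−13=5 → F
I(8): 8−13=-5≡21 → V
L(11): 11−13=-2≡24 → Y
H(7): 7−13=-6≡20 → U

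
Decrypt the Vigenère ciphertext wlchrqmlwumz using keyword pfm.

Repeat the key across the ciphertext: pfmpfmpfmpfm
w(22)−p(15): 7 → h
l(11)−f(5): 6 → g
c(2)−m(12): -10≡16 → q
h(7)−p(15): -8≡18 → s
r(17)−f(5): 12 → m
q(16)−m(12): 4 → e
m(12)−p(15): -3≡23 → x
l(11)−f(5): 6 → g
w(22)−m(12): 10 → k
u(20)−p(15): 5 → f
m(12)−f(5): 7 → h
z(25)−m(12): 13 → n

hgqsmexgkfhn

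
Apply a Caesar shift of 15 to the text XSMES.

MHBTH

X(23): 23+15=38≡12 → M
S(18): 18+15=33≡7 → H
M(12): 12+15=27≡1 → B
E(4): 4+15=19 → T
S(18): 18+15=33≡7 → H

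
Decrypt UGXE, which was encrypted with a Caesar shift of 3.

RDUB

U(20): 20−3=17 → R
G(6): 6−3=3 → D
X(23): 23−3=20 → U
E(4): 4−3=1 → B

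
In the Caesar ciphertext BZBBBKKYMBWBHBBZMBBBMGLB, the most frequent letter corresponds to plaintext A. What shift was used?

The most frequent ciphertext letter is B (appears 12 times).
B is position 1; A is position 0.
Shift = 1.

1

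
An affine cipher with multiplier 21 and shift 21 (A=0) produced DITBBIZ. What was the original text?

ONQEENU

The inverse of 21 mod 26 is 5, since 21·5=105≡1. Apply D(y)=5·(y−21) mod 26:
D(3): 5·(3−21)=-90≡14 → O
I(8): 5·(8−21)=-65≡13 → N
T(19): 5·(19−21)=-10≡16 → Q
B(1): 5·(1−21)=-100≡4 → E
B(1): 5·(1−21)=-100≡4 → E
I(8): 5·(8−21)=-65≡13 → N
Z(25): 5·(25−21)=20 → U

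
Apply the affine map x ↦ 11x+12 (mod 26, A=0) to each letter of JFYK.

HPQS

J(9): 11·9+12=111≡7 → H
F(5): 11·5+12=67≡15 → P
Y(24): 11·24+12=276≡16 → Q
K(10): 11·10+12=122≡18 → S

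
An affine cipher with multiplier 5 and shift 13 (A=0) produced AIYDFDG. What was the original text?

The inverse of 5 mod 26 is 21, since 5·21=105≡1. Apply D(y)=21·(y−13) mod 26:
A(0): 21·(0−13)=-273≡13 → N
I(8): 21·(8−13)=-105≡25 → Z
Y(24): 21·(24−13)=231≡23 → X
D(3): 21·(3−13)=-210≡24 → Y
F(5): 21·(5−13)=-168≡14 → O
D(3): 21·(3−13)=-210≡24 → Y
G(6): 21·(6−13)=-147≡9 → J

NZXYOYJ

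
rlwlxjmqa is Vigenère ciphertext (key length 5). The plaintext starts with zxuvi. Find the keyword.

socqp

Subtract each crib letter from the matching ciphertext letter (mod 26):
r(17)−z(25)=-8≡18 → s
l(11)−x(23)=-12≡14 → o
w(22)−u(20)=2 → c
l(11)−v(21)=-10≡16 → q
x(23)−i(8)=15 → p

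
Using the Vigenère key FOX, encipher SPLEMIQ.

XDIJAFV

Repeat the key across the message: FOXFOXF
S(18)+F(5): 23 → X
P(15)+O(14): 29≡3 → D
L(11)+X(23): 34≡8 → I
E(4)+F(5): 9 → J
M(12)+O(14): 26≡0 → A
I(8)+X(23): 31≡5 → F
Q(16)+F(5): 21 → V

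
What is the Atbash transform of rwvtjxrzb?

idegqciay

r(17) → i(8)
w(22) → d(3)
v(21) → e(4)
t(19) → g(6)
j(9) → q(16)
x(23) → c(2)
r(17) → i(8)
z(25) → a(0)
b(1) → y(24)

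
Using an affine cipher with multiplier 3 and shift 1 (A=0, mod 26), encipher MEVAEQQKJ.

LNMBNXXFC

M(12): 3·12+1=37≡11 → L
E(4): 3·4+1=13 → N
V(21): 3·21+1=64≡12 → M
A(0): 3·0+1=1 → B
E(4): 3·4+1=13 → N
Q(16): 3·16+1=49≡23 → X
Q(16): 3·16+1=49≡23 → X
K(10): 3·10+1=31≡5 → F
J(9): 3·9+1=28≡2 → C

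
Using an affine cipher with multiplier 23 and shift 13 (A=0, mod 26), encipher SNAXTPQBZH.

S(18): 23·18+13=427≡11 → L
N(13): 23·13+13=312≡0 → A
A(0): 23·0+13=13 → N
X(23): 23·23+13=542≡22 → W
T(19): 23·19+13=450≡8 → I
P(15): 23·15+13=358≡20 → U
Q(16): 23·16+13=381≡17 → R
B(1): 23·1+13=36≡10 → K
Z(25): 23·25+13=588≡16 → Q
H(7): 23·7+13=174≡18 → S

LANWIURKQS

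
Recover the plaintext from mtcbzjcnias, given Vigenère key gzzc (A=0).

gudztkdlcbt

Repeat the key across the ciphertext: gzzcgzzcgzz
m(12)−g(6): 6 → g
t(19)−z(25): -6≡20 → u
c(2)−z(25): -23≡3 → d
b(1)−c(2): -1≡25 → z
z(25)−g(6): 19 → t
j(9)−z(25): -16≡10 → k
c(2)−z(25): -23≡3 → d
n(13)−c(2): 11 → l
i(8)−g(6): 2 → c
a(0)−z(25): -25≡1 → b
s(18)−z(25): -7≡19 → t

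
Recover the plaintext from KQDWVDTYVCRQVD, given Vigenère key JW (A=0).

BUUAMHKCMGIUMH

Repeat the key across the ciphertext: JWJWJWJWJWJWJW
K(10)−J(9): 1 → B
Q(16)−W(22): -6≡20 → U
D(3)−J(9): -6≡20 → U
W(22)−W(22): 0 → A
V(21)−J(9): 12 → M
D(3)−W(22): -19≡7 → H
T(19)−J(9): 10 → K
Y(24)−W(22): 2 → C
V(21)−J(9): 12 → M
C(2)−W(22): -20≡6 → G
R(17)−J(9): 8 → I
Q(16)−W(22): -6≡20 → U
V(21)−J(9): 12 → M
D(3)−W(22): -19≡7 → H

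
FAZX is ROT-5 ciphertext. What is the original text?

F(5): 5−5=0 → A
A(0): 0−5=-5≡21 → V
Z(25): 25−5=20 → U
X(23): 23−5=18 → S

AVUS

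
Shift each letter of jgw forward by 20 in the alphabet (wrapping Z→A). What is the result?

j(9): 9+20=29≡3 → d
g(6): 6+20=26≡0 → a
w(22): 22+20=42≡16 → q

daq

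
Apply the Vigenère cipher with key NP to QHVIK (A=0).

DWIXX

Repeat the key across the message: NPNPN
Q(16)+N(13): 29≡3 → D
H(7)+P(15): 22 → W
V(21)+N(13): 34≡8 → I
I(8)+P(15): 23 → X
K(10)+N(13): 23 → X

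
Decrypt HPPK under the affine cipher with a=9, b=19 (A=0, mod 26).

QOOZ

The inverse of 9 mod 26 is 3, since 9·3=27≡1. Apply D(y)=3·(y−19) mod 26:
H(7): 3·(7−19)=-36≡16 → Q
P(15): 3·(15−19)=-12≡14 → O
P(15): 3·(15−19)=-12≡14 → O
K(10): 3·(10−19)=-27≡25 → Z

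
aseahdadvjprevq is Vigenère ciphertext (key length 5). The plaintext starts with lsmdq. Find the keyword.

pasxr

Subtract each crib letter from the matching ciphertext letter (mod 26):
a(0)−l(11)=-11≡15 → p
s(18)−s(18)=0 → a
e(4)−m(12)=-8≡18 → s
a(0)−d(3)=-3≡23 → x
h(7)−q(16)=-9≡17 → r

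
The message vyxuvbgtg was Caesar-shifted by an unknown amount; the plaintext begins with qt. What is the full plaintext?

qtspqwbob

From the crib: v(21)−q(16)=5, so the shift is 5.
Subtract 5 from each ciphertext letter:
v(21): 21−5=16 → q
y(24): 24−5=19 → t
x(23): 23−5=18 → s
u(20): 20−5=15 → p
v(21): 21−5=16 → q
b(1): 1−5=-4≡22 → w
g(6): 6−5=1 → b
t(19): 19−5=14 → o
g(6): 6−5=1 → b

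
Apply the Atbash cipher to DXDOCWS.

D(3) → W(22)
X(23) → C(2)
D(3) → W(22)
O(14) → L(11)
C(2) → X(23)
W(22) → D(3)
S(18) → H(7)

WCWLXDH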